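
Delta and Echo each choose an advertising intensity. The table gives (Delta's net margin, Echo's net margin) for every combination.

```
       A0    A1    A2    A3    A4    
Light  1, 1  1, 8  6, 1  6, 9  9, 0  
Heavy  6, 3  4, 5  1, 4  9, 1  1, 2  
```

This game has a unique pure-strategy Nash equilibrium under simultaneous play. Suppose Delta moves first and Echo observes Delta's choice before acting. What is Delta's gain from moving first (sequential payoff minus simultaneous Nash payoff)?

2

Work backward from Echo's decision.
- Light: Echo compares 1, 8, 1, 9, 0 and picks A3; Delta would get 6.
- Heavy: Echo compares 3, 5, 4, 1, 2 and picks A1; Delta would get 4.
Among 6, 4, the best is 6 at Light. Subgame-perfect outcome: (Light, A3) with payoffs (6, 9).
For the simultaneous game, intersect best replies.
Delta's best replies: A0→Heavy; A1→Heavy; A2→Light; A3→Heavy; A4→Light.
Echo's best replies: Light→A3; Heavy→A1.
The unique mutual best reply is (Heavy, A1), giving (4, 5).
Delta's commitment gain: 6 − 4 = 2.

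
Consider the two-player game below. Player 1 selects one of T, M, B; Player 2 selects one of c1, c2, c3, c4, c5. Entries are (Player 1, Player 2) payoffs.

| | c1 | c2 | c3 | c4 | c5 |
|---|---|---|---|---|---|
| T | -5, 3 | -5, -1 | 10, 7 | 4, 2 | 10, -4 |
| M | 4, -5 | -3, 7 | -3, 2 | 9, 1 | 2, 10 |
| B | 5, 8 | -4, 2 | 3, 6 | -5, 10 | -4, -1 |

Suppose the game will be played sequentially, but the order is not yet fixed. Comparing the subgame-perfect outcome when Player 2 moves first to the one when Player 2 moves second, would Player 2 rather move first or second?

If Player 1 leads: Player 2's best replies are T→c3, M→c5, B→c4; Player 1's induced payoffs 10, 2, -5; outcome (T, c3), payoffs (10, 7).
If Player 2 leads: Player 1's best replies are c1→B, c2→M, c3→T, c4→M, c5→T; Player 2's induced payoffs 8, 7, 7, 1, -4; outcome (B, c1), payoffs (5, 8).
Player 2 gets 8 moving first and 7 moving second, so Player 2 prefers to move first.

first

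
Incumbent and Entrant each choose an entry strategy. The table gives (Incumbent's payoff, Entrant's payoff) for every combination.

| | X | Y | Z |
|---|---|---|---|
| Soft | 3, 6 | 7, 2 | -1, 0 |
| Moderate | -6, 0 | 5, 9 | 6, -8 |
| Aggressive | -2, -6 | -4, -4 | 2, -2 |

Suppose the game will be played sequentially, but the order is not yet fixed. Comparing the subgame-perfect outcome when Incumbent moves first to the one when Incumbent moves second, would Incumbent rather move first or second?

If Incumbent leads: Entrant's best replies are Soft→X, Moderate→Y, Aggressive→Z; Incumbent's induced payoffs 3, 5, 2; outcome (Moderate, Y), payoffs (5, 9).
If Entrant leads: Incumbent's best replies are X→Soft, Y→Soft, Z→Moderate; Entrant's induced payoffs 6, 2, -8; outcome (Soft, X), payoffs (3, 6).
Incumbent gets 5 moving first and 3 moving second, so Incumbent prefers to move first.

first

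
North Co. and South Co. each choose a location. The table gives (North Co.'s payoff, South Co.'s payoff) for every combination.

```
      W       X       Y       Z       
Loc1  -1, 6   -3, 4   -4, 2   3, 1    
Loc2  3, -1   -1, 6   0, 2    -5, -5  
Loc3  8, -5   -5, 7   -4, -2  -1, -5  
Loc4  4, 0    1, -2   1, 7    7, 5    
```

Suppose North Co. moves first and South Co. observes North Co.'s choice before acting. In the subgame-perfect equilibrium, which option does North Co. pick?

Loc4

Solve by backward induction (North Co. leads).
- Loc1: BR = W, leader payoff -1.
- Loc2: BR = X, leader payoff -1.
- Loc3: BR = X, leader payoff -5.
- Loc4: BR = Y, leader payoff 1.
North Co.'s induced payoffs are -1, -1, -5, 1, so North Co. commits to Loc4. Subgame-perfect outcome: (Loc4, Y) with payoffs (1, 7).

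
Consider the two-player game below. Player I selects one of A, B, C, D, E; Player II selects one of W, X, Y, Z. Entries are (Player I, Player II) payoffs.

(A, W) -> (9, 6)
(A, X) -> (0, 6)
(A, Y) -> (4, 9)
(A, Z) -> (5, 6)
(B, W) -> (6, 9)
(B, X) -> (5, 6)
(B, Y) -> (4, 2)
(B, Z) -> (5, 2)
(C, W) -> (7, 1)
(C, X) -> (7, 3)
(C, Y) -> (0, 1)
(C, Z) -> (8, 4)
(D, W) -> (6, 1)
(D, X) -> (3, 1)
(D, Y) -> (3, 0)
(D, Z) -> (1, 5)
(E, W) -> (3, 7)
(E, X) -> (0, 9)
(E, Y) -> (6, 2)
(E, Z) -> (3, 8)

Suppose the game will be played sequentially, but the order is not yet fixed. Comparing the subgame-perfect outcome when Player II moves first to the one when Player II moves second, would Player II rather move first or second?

If Player I leads: Player II's best replies are A→Y, B→W, C→Z, D→Z, E→X; Player I's induced payoffs 4, 6, 8, 1, 0; outcome (C, Z), payoffs (8, 4).
If Player II leads: Player I's best replies are W→A, X→C, Y→E, Z→C; Player II's induced payoffs 6, 3, 2, 4; outcome (A, W), payoffs (9, 6).
Player II gets 6 moving first and 4 moving second, so Player II prefers to move first.

first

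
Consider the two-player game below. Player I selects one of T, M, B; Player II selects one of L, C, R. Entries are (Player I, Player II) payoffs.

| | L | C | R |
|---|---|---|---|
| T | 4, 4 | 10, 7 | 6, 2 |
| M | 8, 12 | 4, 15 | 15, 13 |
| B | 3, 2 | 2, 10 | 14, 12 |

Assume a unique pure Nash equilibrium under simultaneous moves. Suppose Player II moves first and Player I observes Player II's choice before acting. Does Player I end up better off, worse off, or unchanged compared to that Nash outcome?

Work backward from Player I's decision.
- L: Player I compares 4, 8, 3 and picks M; Player II would get 12.
- C: Player I compares 10, 4, 2 and picks T; Player II would get 7.
- R: Player I compares 6, 15, 14 and picks M; Player II would get 13.
Player II's induced payoffs are 12, 7, 13, so Player II commits to R. Subgame-perfect outcome: (M, R) with payoffs (15, 13).
For the simultaneous game, intersect best replies.
Player I's best replies: L→M; C→T; R→M.
Player II's best replies: T→C; M→C; B→R.
The unique mutual best reply is (T, C), giving (10, 7).
Player I earns 15 sequentially versus 10 at the Nash outcome: better off.

better off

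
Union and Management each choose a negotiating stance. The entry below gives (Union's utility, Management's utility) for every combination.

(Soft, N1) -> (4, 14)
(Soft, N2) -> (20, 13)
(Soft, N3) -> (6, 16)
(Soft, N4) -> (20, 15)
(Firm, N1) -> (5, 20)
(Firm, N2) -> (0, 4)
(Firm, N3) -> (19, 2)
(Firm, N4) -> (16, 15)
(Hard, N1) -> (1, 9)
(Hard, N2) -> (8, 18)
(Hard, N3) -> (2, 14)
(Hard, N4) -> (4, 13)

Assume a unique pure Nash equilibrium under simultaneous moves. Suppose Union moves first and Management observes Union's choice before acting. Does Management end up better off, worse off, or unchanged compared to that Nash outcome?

worse off

Solve by backward induction (Union leads).
- Soft: BR = N3, leader payoff 6.
- Firm: BR = N1, leader payoff 5.
- Hard: BR = N2, leader payoff 8.
Maximizing over 6, 5, 8, Union chooses Hard. Subgame-perfect outcome: (Hard, N2) with payoffs (8, 18).
Under simultaneous play:
Union's best replies: N1→Firm; N2→Soft; N3→Firm; N4→Soft.
Management's best replies: Soft→N3; Firm→N1; Hard→N2.
The unique mutual best reply is (Firm, N1), giving (5, 20).
Management earns 18 sequentially versus 20 at the Nash outcome: worse off.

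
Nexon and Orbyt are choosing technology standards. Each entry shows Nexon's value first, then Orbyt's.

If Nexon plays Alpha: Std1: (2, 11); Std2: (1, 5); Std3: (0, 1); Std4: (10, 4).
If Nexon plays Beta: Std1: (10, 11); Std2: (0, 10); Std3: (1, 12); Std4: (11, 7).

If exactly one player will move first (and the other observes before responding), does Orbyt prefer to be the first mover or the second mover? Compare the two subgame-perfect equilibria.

first

If Nexon leads: Orbyt's best replies are Alpha→Std1, Beta→Std3; Nexon's induced payoffs 2, 1; outcome (Alpha, Std1), payoffs (2, 11).
If Orbyt leads: Nexon's best replies are Std1→Beta, Std2→Alpha, Std3→Beta, Std4→Beta; Orbyt's induced payoffs 11, 5, 12, 7; outcome (Beta, Std3), payoffs (1, 12).
Orbyt gets 12 moving first and 11 moving second, so Orbyt prefers to move first.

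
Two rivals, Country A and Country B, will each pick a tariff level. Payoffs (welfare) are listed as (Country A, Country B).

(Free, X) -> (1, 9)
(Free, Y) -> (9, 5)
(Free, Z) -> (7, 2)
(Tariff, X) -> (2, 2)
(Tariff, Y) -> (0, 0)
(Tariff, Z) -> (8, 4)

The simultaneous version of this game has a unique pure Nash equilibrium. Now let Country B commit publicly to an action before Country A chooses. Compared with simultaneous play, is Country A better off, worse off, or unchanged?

Work backward from Country A's decision.
- X: Country A compares 1, 2 and picks Tariff; Country B would get 2.
- Y: Country A compares 9, 0 and picks Free; Country B would get 5.
- Z: Country A compares 7, 8 and picks Tariff; Country B would get 4.
Country B's induced payoffs are 2, 5, 4, so Country B commits to Y. Subgame-perfect outcome: (Free, Y) with payoffs (9, 5).
For the simultaneous game, intersect best replies.
Country A's best replies: X→Tariff; Y→Free; Z→Tariff.
Country B's best replies: Free→X; Tariff→Z.
The unique mutual best reply is (Tariff, Z), giving (8, 4).
Country A earns 9 sequentially versus 8 at the Nash outcome: better off.

better off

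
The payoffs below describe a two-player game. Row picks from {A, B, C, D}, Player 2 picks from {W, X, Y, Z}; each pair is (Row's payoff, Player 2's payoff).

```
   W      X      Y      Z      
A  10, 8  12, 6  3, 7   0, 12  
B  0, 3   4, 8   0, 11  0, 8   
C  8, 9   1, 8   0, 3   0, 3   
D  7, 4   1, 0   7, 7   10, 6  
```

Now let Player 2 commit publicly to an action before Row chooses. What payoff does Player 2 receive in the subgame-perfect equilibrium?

Backward induction with Player 2 moving first.
- W: Row compares 10, 0, 8, 7 and picks A; Player 2 would get 8.
- X: Row compares 12, 4, 1, 1 and picks A; Player 2 would get 6.
- Y: Row compares 3, 0, 0, 7 and picks D; Player 2 would get 7.
- Z: Row compares 0, 0, 0, 10 and picks D; Player 2 would get 6.
Among 8, 6, 7, 6, the best is 8 at W. Subgame-perfect outcome: (A, W) with payoffs (10, 8).

8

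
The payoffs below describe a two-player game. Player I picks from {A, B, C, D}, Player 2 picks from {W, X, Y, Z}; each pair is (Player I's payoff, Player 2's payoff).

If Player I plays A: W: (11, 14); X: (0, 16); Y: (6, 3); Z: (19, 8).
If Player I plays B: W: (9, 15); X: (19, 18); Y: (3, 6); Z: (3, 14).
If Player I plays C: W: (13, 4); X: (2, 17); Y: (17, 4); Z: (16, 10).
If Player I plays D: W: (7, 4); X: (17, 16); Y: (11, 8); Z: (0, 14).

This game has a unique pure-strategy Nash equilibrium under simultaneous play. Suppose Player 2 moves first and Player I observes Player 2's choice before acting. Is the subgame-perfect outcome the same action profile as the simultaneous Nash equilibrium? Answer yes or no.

yes

Work backward from Player I's decision.
- W: Player I compares 11, 9, 13, 7 and picks C; Player 2 would get 4.
- X: Player I compares 0, 19, 2, 17 and picks B; Player 2 would get 18.
- Y: Player I compares 6, 3, 17, 11 and picks C; Player 2 would get 4.
- Z: Player I compares 19, 3, 16, 0 and picks A; Player 2 would get 8.
Player 2's induced payoffs are 4, 18, 4, 8, so Player 2 commits to X. Subgame-perfect outcome: (B, X) with payoffs (19, 18).
Under simultaneous play:
Player I's best replies: W→C; X→B; Y→C; Z→A.
Player 2's best replies: A→X; B→X; C→X; D→X.
Only (B, X) has each player best-responding; Nash payoffs (19, 18).
Sequential outcome (B, X) coincides with the Nash profile (B, X).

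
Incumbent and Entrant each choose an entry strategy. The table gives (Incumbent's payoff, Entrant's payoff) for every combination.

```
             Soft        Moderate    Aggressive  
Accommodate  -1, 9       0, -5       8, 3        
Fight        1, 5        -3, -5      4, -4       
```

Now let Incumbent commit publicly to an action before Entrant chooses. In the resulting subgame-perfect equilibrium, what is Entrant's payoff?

5

Work backward from Entrant's decision.
- Accommodate → Entrant plays Soft (best of 9, -5, 3); Incumbent gets -1.
- Fight → Entrant plays Soft (best of 5, -5, -4); Incumbent gets 1.
Maximizing over -1, 1, Incumbent chooses Fight. Subgame-perfect outcome: (Fight, Soft) with payoffs (1, 5).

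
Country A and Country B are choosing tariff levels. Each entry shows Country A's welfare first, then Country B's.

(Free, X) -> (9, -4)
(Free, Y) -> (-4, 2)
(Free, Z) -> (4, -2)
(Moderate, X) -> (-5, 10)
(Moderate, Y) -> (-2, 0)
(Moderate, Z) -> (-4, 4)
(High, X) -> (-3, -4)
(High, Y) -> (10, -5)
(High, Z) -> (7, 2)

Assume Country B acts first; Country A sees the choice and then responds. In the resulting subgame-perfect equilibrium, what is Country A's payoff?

7

Backward induction with Country B moving first.
- X → Country A plays Free (best of 9, -5, -3); Country B gets -4.
- Y → Country A plays High (best of -4, -2, 10); Country B gets -5.
- Z → Country A plays High (best of 4, -4, 7); Country B gets 2.
Among -4, -5, 2, the best is 2 at Z. Subgame-perfect outcome: (High, Z) with payoffs (7, 2).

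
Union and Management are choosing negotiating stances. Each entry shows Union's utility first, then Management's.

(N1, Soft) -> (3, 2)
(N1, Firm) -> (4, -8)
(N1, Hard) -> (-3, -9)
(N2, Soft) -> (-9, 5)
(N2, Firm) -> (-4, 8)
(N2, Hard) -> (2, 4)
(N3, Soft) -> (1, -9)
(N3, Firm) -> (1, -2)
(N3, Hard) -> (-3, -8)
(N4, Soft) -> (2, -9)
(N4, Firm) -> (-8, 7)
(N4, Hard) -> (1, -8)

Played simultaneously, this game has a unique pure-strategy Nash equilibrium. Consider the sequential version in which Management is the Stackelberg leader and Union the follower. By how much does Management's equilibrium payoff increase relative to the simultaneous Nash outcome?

2

Backward induction with Management moving first.
- Soft: BR = N1, leader payoff 2.
- Firm: BR = N1, leader payoff -8.
- Hard: BR = N2, leader payoff 4.
Maximizing over 2, -8, 4, Management chooses Hard. Subgame-perfect outcome: (N2, Hard) with payoffs (2, 4).
Now find the simultaneous Nash equilibrium.
Union's best replies: Soft→N1; Firm→N1; Hard→N2.
Management's best replies: N1→Soft; N2→Firm; N3→Firm; N4→Firm.
The unique mutual best reply is (N1, Soft), giving (3, 2).
Management's commitment gain: 4 − 2 = 2.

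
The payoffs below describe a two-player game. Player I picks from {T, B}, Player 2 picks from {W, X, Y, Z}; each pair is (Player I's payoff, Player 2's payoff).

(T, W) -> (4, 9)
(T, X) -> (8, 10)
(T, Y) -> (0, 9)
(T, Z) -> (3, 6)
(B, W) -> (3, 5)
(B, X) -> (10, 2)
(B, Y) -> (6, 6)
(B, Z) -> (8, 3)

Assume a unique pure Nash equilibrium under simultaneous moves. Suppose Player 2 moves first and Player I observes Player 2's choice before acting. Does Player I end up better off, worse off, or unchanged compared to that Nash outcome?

Work backward from Player I's decision.
- W → Player I plays T (best of 4, 3); Player 2 gets 9.
- X → Player I plays B (best of 8, 10); Player 2 gets 2.
- Y → Player I plays B (best of 0, 6); Player 2 gets 6.
- Z → Player I plays B (best of 3, 8); Player 2 gets 3.
Among 9, 2, 6, 3, the best is 9 at W. Subgame-perfect outcome: (T, W) with payoffs (4, 9).
Under simultaneous play:
Player I's best replies: W→T; X→B; Y→B; Z→B.
Player 2's best replies: T→X; B→Y.
The unique mutual best reply is (B, Y), giving (6, 6).
Player I earns 4 sequentially versus 6 at the Nash outcome: worse off.

worse off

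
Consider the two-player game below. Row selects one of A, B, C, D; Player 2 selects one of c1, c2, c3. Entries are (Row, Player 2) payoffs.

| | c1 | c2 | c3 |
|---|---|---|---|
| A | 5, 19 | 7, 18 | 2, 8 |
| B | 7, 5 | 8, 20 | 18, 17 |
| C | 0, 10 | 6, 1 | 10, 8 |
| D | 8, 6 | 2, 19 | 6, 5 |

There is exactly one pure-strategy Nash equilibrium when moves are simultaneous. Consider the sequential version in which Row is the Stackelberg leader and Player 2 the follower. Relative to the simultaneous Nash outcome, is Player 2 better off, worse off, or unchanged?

unchanged

Backward induction with Row moving first.
- A → Player 2 plays c1 (best of 19, 18, 8); Row gets 5.
- B → Player 2 plays c2 (best of 5, 20, 17); Row gets 8.
- C → Player 2 plays c1 (best of 10, 1, 8); Row gets 0.
- D → Player 2 plays c2 (best of 6, 19, 5); Row gets 2.
Maximizing over 5, 8, 0, 2, Row chooses B. Subgame-perfect outcome: (B, c2) with payoffs (8, 20).
Now find the simultaneous Nash equilibrium.
Row's best replies: c1→D; c2→B; c3→B.
Player 2's best replies: A→c1; B→c2; C→c1; D→c2.
Only (B, c2) has each player best-responding; Nash payoffs (8, 20).
Player 2 earns 20 sequentially versus 20 at the Nash outcome: unchanged.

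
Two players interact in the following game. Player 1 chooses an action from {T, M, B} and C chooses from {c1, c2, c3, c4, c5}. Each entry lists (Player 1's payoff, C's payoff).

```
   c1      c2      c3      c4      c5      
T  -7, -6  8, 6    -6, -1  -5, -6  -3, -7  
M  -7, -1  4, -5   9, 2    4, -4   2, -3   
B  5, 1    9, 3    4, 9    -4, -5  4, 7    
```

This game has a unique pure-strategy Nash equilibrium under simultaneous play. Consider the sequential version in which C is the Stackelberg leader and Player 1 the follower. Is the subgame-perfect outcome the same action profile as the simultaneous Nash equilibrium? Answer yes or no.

no

Work backward from Player 1's decision.
- c1 → Player 1 plays B (best of -7, -7, 5); C gets 1.
- c2 → Player 1 plays B (best of 8, 4, 9); C gets 3.
- c3 → Player 1 plays M (best of -6, 9, 4); C gets 2.
- c4 → Player 1 plays M (best of -5, 4, -4); C gets -4.
- c5 → Player 1 plays B (best of -3, 2, 4); C gets 7.
C's induced payoffs are 1, 3, 2, -4, 7, so C commits to c5. Subgame-perfect outcome: (B, c5) with payoffs (4, 7).
For the simultaneous game, intersect best replies.
Player 1's best replies: c1→B; c2→B; c3→M; c4→M; c5→B.
C's best replies: T→c2; M→c3; B→c3.
Only (M, c3) has each player best-responding; Nash payoffs (9, 2).
Sequential outcome (B, c5) differs from the Nash profile (M, c3).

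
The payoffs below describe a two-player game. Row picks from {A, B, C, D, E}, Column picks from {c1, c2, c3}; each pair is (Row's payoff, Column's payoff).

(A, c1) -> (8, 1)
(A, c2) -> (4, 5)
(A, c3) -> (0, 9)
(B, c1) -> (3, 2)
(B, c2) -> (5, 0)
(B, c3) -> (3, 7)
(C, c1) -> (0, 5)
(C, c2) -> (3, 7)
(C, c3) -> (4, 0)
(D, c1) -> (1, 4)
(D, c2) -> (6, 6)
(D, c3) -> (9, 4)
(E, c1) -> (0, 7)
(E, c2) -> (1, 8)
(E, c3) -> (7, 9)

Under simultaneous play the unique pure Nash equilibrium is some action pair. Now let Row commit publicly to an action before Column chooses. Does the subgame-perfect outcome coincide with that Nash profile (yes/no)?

Solve by backward induction (Row leads).
- A → Column plays c3 (best of 1, 5, 9); Row gets 0.
- B → Column plays c3 (best of 2, 0, 7); Row gets 3.
- C → Column plays c2 (best of 5, 7, 0); Row gets 3.
- D → Column plays c2 (best of 4, 6, 4); Row gets 6.
- E → Column plays c3 (best of 7, 8, 9); Row gets 7.
Among 0, 3, 3, 6, 7, the best is 7 at E. Subgame-perfect outcome: (E, c3) with payoffs (7, 9).
Under simultaneous play:
Row's best replies: c1→A; c2→D; c3→D.
Column's best replies: A→c3; B→c3; C→c2; D→c2; E→c3.
The unique mutual best reply is (D, c2), giving (6, 6).
Sequential outcome (E, c3) differs from the Nash profile (D, c2).

no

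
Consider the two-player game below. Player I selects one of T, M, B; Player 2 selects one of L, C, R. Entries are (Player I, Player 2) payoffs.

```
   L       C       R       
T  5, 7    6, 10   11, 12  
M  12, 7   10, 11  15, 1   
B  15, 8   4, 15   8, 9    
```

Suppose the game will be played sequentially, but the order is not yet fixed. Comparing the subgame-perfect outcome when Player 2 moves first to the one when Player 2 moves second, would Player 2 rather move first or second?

second

If Player I leads: Player 2's best replies are T→R, M→C, B→C; Player I's induced payoffs 11, 10, 4; outcome (T, R), payoffs (11, 12).
If Player 2 leads: Player I's best replies are L→B, C→M, R→M; Player 2's induced payoffs 8, 11, 1; outcome (M, C), payoffs (10, 11).
Player 2 gets 11 moving first and 12 moving second, so Player 2 prefers to move second.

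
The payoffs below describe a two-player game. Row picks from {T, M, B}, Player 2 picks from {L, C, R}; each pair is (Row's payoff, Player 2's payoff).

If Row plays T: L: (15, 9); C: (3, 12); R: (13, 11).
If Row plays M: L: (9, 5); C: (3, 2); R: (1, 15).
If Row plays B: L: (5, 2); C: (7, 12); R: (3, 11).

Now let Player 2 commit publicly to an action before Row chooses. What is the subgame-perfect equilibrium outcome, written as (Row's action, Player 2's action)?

(B, C)

Row best-responds to each possible Player 2 move:
- L: Row compares 15, 9, 5 and picks T; Player 2 would get 9.
- C: Row compares 3, 3, 7 and picks B; Player 2 would get 12.
- R: Row compares 13, 1, 3 and picks T; Player 2 would get 11.
Among 9, 12, 11, the best is 12 at C. Subgame-perfect outcome: (B, C) with payoffs (7, 12).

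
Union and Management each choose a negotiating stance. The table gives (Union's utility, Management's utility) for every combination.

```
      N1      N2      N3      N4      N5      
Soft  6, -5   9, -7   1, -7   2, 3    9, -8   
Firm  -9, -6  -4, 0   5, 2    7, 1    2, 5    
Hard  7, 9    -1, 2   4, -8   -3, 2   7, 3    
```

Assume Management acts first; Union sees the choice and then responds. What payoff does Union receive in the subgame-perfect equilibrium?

Backward induction with Management moving first.
- N1 → Union plays Hard (best of 6, -9, 7); Management gets 9.
- N2 → Union plays Soft (best of 9, -4, -1); Management gets -7.
- N3 → Union plays Firm (best of 1, 5, 4); Management gets 2.
- N4 → Union plays Firm (best of 2, 7, -3); Management gets 1.
- N5 → Union plays Soft (best of 9, 2, 7); Management gets -8.
Maximizing over 9, -7, 2, 1, -8, Management chooses N1. Subgame-perfect outcome: (Hard, N1) with payoffs (7, 9).

7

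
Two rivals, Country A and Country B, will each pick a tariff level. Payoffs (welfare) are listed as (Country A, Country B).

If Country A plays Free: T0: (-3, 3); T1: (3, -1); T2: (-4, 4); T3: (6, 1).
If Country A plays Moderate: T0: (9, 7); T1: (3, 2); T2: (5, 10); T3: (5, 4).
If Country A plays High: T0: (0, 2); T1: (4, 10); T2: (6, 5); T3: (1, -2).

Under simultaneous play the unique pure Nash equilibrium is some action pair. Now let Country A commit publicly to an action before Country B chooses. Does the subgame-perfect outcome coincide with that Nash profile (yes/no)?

Backward induction with Country A moving first.
- Free: BR = T2, leader payoff -4.
- Moderate: BR = T2, leader payoff 5.
- High: BR = T1, leader payoff 4.
Among -4, 5, 4, the best is 5 at Moderate. Subgame-perfect outcome: (Moderate, T2) with payoffs (5, 10).
For the simultaneous game, intersect best replies.
Country A's best replies: T0→Moderate; T1→High; T2→High; T3→Free.
Country B's best replies: Free→T2; Moderate→T2; High→T1.
Only (High, T1) has each player best-responding; Nash payoffs (4, 10).
Sequential outcome (Moderate, T2) differs from the Nash profile (High, T1).

no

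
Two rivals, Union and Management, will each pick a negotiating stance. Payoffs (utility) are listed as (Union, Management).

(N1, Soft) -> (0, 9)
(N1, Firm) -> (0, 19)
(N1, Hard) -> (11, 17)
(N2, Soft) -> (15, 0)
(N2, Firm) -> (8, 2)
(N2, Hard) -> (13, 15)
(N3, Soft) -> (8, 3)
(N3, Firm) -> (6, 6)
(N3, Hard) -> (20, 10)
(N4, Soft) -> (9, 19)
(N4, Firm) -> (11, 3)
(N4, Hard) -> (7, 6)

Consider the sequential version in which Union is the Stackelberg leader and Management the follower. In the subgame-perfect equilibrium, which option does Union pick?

Solve by backward induction (Union leads).
- N1: BR = Firm, leader payoff 0.
- N2: BR = Hard, leader payoff 13.
- N3: BR = Hard, leader payoff 20.
- N4: BR = Soft, leader payoff 9.
Union's induced payoffs are 0, 13, 20, 9, so Union commits to N3. Subgame-perfect outcome: (N3, Hard) with payoffs (20, 10).

N3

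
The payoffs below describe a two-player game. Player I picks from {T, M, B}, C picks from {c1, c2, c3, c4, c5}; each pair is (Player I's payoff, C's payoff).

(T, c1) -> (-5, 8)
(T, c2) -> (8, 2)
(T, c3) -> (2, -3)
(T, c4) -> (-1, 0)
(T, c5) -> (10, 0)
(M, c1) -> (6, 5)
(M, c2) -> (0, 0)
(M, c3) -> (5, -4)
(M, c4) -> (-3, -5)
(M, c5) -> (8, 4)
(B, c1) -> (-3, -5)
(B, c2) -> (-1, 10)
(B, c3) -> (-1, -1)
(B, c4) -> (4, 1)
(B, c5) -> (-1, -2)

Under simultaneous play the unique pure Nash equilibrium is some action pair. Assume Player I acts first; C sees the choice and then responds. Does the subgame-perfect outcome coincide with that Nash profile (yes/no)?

yes

Solve by backward induction (Player I leads).
- T → C plays c1 (best of 8, 2, -3, 0, 0); Player I gets -5.
- M → C plays c1 (best of 5, 0, -4, -5, 4); Player I gets 6.
- B → C plays c2 (best of -5, 10, -1, 1, -2); Player I gets -1.
Among -5, 6, -1, the best is 6 at M. Subgame-perfect outcome: (M, c1) with payoffs (6, 5).
Under simultaneous play:
Player I's best replies: c1→M; c2→T; c3→M; c4→B; c5→T.
C's best replies: T→c1; M→c1; B→c2.
The unique mutual best reply is (M, c1), giving (6, 5).
Sequential outcome (M, c1) coincides with the Nash profile (M, c1).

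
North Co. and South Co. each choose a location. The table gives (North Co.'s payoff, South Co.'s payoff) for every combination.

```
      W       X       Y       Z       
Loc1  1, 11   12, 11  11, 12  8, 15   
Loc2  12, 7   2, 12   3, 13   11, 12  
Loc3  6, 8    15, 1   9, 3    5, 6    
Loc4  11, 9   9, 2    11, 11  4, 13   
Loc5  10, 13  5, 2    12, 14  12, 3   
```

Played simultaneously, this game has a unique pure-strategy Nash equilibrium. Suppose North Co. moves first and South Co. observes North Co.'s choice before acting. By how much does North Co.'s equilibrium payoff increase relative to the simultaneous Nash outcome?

Solve by backward induction (North Co. leads).
- Loc1 → South Co. plays Z (best of 11, 11, 12, 15); North Co. gets 8.
- Loc2 → South Co. plays Y (best of 7, 12, 13, 12); North Co. gets 3.
- Loc3 → South Co. plays W (best of 8, 1, 3, 6); North Co. gets 6.
- Loc4 → South Co. plays Z (best of 9, 2, 11, 13); North Co. gets 4.
- Loc5 → South Co. plays Y (best of 13, 2, 14, 3); North Co. gets 12.
Maximizing over 8, 3, 6, 4, 12, North Co. chooses Loc5. Subgame-perfect outcome: (Loc5, Y) with payoffs (12, 14).
Now find the simultaneous Nash equilibrium.
North Co.'s best replies: W→Loc2; X→Loc3; Y→Loc5; Z→Loc5.
South Co.'s best replies: Loc1→Z; Loc2→Y; Loc3→W; Loc4→Z; Loc5→Y.
Only (Loc5, Y) has each player best-responding; Nash payoffs (12, 14).
North Co.'s commitment gain: 12 − 12 = 0.

0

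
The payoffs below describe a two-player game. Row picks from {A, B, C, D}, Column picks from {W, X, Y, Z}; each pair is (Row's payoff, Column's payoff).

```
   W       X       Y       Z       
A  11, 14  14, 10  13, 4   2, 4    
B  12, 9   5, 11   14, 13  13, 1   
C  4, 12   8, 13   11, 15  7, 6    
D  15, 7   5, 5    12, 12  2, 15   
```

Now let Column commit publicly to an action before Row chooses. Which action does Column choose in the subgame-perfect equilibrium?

Row best-responds to each possible Column move:
- W: Row compares 11, 12, 4, 15 and picks D; Column would get 7.
- X: Row compares 14, 5, 8, 5 and picks A; Column would get 10.
- Y: Row compares 13, 14, 11, 12 and picks B; Column would get 13.
- Z: Row compares 2, 13, 7, 2 and picks B; Column would get 1.
Maximizing over 7, 10, 13, 1, Column chooses Y. Subgame-perfect outcome: (B, Y) with payoffs (14, 13).

Y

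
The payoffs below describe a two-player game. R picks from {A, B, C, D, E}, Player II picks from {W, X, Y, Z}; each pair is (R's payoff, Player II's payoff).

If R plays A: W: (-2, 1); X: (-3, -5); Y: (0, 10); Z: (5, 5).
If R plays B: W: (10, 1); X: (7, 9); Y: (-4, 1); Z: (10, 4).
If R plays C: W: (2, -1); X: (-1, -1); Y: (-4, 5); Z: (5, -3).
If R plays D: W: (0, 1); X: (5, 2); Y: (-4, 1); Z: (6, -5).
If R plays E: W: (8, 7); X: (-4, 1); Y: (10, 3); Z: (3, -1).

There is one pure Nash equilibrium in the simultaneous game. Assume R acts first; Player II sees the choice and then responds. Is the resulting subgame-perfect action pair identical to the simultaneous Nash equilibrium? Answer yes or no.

no

Backward induction with R moving first.
- A: BR = Y, leader payoff 0.
- B: BR = X, leader payoff 7.
- C: BR = Y, leader payoff -4.
- D: BR = X, leader payoff 5.
- E: BR = W, leader payoff 8.
Among 0, 7, -4, 5, 8, the best is 8 at E. Subgame-perfect outcome: (E, W) with payoffs (8, 7).
Now find the simultaneous Nash equilibrium.
R's best replies: W→B; X→B; Y→E; Z→B.
Player II's best replies: A→Y; B→X; C→Y; D→X; E→W.
Only (B, X) has each player best-responding; Nash payoffs (7, 9).
Sequential outcome (E, W) differs from the Nash profile (B, X).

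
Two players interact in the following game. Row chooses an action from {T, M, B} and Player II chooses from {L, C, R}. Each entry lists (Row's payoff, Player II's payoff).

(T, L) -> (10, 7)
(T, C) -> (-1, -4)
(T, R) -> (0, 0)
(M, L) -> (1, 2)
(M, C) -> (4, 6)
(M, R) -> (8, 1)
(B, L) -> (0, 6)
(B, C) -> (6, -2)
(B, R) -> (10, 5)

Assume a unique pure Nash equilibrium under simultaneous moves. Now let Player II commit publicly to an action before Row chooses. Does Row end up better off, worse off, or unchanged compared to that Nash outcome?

unchanged

Backward induction with Player II moving first.
- L: BR = T, leader payoff 7.
- C: BR = B, leader payoff -2.
- R: BR = B, leader payoff 5.
Maximizing over 7, -2, 5, Player II chooses L. Subgame-perfect outcome: (T, L) with payoffs (10, 7).
Under simultaneous play:
Row's best replies: L→T; C→B; R→B.
Player II's best replies: T→L; M→C; B→L.
Only (T, L) has each player best-responding; Nash payoffs (10, 7).
Row earns 10 sequentially versus 10 at the Nash outcome: unchanged.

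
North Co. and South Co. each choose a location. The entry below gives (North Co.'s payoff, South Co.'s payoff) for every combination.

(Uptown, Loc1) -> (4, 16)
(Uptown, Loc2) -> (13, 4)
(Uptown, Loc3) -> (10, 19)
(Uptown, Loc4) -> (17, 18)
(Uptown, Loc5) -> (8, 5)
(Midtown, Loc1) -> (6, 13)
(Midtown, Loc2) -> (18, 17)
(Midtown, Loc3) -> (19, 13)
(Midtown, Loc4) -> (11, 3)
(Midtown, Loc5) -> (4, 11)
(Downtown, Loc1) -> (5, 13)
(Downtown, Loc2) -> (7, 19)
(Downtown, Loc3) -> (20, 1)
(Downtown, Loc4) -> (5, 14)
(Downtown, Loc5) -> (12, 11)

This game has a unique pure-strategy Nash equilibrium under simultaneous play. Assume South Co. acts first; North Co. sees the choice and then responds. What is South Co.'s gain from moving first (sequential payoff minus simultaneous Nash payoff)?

Work backward from North Co.'s decision.
- Loc1 → North Co. plays Midtown (best of 4, 6, 5); South Co. gets 13.
- Loc2 → North Co. plays Midtown (best of 13, 18, 7); South Co. gets 17.
- Loc3 → North Co. plays Downtown (best of 10, 19, 20); South Co. gets 1.
- Loc4 → North Co. plays Uptown (best of 17, 11, 5); South Co. gets 18.
- Loc5 → North Co. plays Downtown (best of 8, 4, 12); South Co. gets 11.
Among 13, 17, 1, 18, 11, the best is 18 at Loc4. Subgame-perfect outcome: (Uptown, Loc4) with payoffs (17, 18).
For the simultaneous game, intersect best replies.
North Co.'s best replies: Loc1→Midtown; Loc2→Midtown; Loc3→Downtown; Loc4→Uptown; Loc5→Downtown.
South Co.'s best replies: Uptown→Loc3; Midtown→Loc2; Downtown→Loc2.
Only (Midtown, Loc2) has each player best-responding; Nash payoffs (18, 17).
South Co.'s commitment gain: 18 − 17 = 1.

1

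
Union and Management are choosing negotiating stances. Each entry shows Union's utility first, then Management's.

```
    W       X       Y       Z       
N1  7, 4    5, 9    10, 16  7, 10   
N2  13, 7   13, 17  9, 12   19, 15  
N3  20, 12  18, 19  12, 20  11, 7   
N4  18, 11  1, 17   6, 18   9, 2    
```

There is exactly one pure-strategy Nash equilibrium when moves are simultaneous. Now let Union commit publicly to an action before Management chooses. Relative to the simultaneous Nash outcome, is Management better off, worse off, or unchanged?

Backward induction with Union moving first.
- N1: Management compares 4, 9, 16, 10 and picks Y; Union would get 10.
- N2: Management compares 7, 17, 12, 15 and picks X; Union would get 13.
- N3: Management compares 12, 19, 20, 7 and picks Y; Union would get 12.
- N4: Management compares 11, 17, 18, 2 and picks Y; Union would get 6.
Union's induced payoffs are 10, 13, 12, 6, so Union commits to N2. Subgame-perfect outcome: (N2, X) with payoffs (13, 17).
Now find the simultaneous Nash equilibrium.
Union's best replies: W→N3; X→N3; Y→N3; Z→N2.
Management's best replies: N1→Y; N2→X; N3→Y; N4→Y.
Only (N3, Y) has each player best-responding; Nash payoffs (12, 20).
Management earns 17 sequentially versus 20 at the Nash outcome: worse off.

worse off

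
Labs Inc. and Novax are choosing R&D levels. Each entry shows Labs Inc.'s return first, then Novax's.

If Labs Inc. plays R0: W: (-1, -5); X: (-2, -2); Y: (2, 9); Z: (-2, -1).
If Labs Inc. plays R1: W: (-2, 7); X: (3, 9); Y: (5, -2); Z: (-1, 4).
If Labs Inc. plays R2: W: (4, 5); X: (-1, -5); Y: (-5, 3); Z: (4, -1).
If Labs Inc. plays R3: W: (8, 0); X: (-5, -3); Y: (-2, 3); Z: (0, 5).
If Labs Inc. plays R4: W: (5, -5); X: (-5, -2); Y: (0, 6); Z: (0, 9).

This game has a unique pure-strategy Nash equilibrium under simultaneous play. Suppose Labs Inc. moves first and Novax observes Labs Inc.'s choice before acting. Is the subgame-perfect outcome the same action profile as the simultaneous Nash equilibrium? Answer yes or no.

Novax best-responds to each possible Labs Inc. move:
- R0 → Novax plays Y (best of -5, -2, 9, -1); Labs Inc. gets 2.
- R1 → Novax plays X (best of 7, 9, -2, 4); Labs Inc. gets 3.
- R2 → Novax plays W (best of 5, -5, 3, -1); Labs Inc. gets 4.
- R3 → Novax plays Z (best of 0, -3, 3, 5); Labs Inc. gets 0.
- R4 → Novax plays Z (best of -5, -2, 6, 9); Labs Inc. gets 0.
Maximizing over 2, 3, 4, 0, 0, Labs Inc. chooses R2. Subgame-perfect outcome: (R2, W) with payoffs (4, 5).
Now find the simultaneous Nash equilibrium.
Labs Inc.'s best replies: W→R3; X→R1; Y→R1; Z→R2.
Novax's best replies: R0→Y; R1→X; R2→W; R3→Z; R4→Z.
Only (R1, X) has each player best-responding; Nash payoffs (3, 9).
Sequential outcome (R2, W) differs from the Nash profile (R1, X).

no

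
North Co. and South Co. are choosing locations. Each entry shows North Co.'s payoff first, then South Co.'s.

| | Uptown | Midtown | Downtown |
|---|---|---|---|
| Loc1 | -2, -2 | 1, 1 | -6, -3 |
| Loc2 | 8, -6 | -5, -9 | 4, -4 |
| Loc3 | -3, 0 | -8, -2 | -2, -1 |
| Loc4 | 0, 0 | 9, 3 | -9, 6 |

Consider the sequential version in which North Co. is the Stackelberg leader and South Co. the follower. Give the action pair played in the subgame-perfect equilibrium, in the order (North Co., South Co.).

(Loc2, Downtown)

Work backward from South Co.'s decision.
- Loc1: South Co. compares -2, 1, -3 and picks Midtown; North Co. would get 1.
- Loc2: South Co. compares -6, -9, -4 and picks Downtown; North Co. would get 4.
- Loc3: South Co. compares 0, -2, -1 and picks Uptown; North Co. would get -3.
- Loc4: South Co. compares 0, 3, 6 and picks Downtown; North Co. would get -9.
Among 1, 4, -3, -9, the best is 4 at Loc2. Subgame-perfect outcome: (Loc2, Downtown) with payoffs (4, -4).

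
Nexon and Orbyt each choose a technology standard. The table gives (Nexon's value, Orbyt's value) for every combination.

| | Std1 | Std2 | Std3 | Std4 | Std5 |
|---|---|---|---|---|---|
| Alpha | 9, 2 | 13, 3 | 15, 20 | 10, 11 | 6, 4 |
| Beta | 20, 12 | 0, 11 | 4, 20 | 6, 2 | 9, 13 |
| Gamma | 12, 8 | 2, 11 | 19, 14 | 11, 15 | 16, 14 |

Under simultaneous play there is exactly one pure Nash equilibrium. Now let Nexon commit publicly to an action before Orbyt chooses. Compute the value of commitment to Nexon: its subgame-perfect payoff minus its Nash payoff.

4

Solve by backward induction (Nexon leads).
- Alpha: Orbyt compares 2, 3, 20, 11, 4 and picks Std3; Nexon would get 15.
- Beta: Orbyt compares 12, 11, 20, 2, 13 and picks Std3; Nexon would get 4.
- Gamma: Orbyt compares 8, 11, 14, 15, 14 and picks Std4; Nexon would get 11.
Nexon's induced payoffs are 15, 4, 11, so Nexon commits to Alpha. Subgame-perfect outcome: (Alpha, Std3) with payoffs (15, 20).
For the simultaneous game, intersect best replies.
Nexon's best replies: Std1→Beta; Std2→Alpha; Std3→Gamma; Std4→Gamma; Std5→Gamma.
Orbyt's best replies: Alpha→Std3; Beta→Std3; Gamma→Std4.
Only (Gamma, Std4) has each player best-responding; Nash payoffs (11, 15).
Nexon's commitment gain: 15 − 11 = 4.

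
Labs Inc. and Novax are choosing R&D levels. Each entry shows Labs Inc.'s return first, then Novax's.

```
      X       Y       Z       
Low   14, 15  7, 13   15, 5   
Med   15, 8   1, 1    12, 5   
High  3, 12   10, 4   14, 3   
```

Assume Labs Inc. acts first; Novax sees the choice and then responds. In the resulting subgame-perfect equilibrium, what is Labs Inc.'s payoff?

Novax best-responds to each possible Labs Inc. move:
- Low: Novax compares 15, 13, 5 and picks X; Labs Inc. would get 14.
- Med: Novax compares 8, 1, 5 and picks X; Labs Inc. would get 15.
- High: Novax compares 12, 4, 3 and picks X; Labs Inc. would get 3.
Labs Inc.'s induced payoffs are 14, 15, 3, so Labs Inc. commits to Med. Subgame-perfect outcome: (Med, X) with payoffs (15, 8).

15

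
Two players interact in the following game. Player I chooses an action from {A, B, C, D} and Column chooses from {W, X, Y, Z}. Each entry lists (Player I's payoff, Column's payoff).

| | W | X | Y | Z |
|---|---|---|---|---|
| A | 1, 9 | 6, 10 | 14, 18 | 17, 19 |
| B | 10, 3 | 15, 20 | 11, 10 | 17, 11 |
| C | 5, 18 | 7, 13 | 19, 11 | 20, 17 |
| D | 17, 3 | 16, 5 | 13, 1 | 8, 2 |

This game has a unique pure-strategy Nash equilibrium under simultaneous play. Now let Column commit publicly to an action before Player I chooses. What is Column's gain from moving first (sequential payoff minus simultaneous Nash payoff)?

Backward induction with Column moving first.
- W: Player I compares 1, 10, 5, 17 and picks D; Column would get 3.
- X: Player I compares 6, 15, 7, 16 and picks D; Column would get 5.
- Y: Player I compares 14, 11, 19, 13 and picks C; Column would get 11.
- Z: Player I compares 17, 17, 20, 8 and picks C; Column would get 17.
Among 3, 5, 11, 17, the best is 17 at Z. Subgame-perfect outcome: (C, Z) with payoffs (20, 17).
For the simultaneous game, intersect best replies.
Player I's best replies: W→D; X→D; Y→C; Z→C.
Column's best replies: A→Z; B→X; C→W; D→X.
The unique mutual best reply is (D, X), giving (16, 5).
Column's commitment gain: 17 − 5 = 12.

12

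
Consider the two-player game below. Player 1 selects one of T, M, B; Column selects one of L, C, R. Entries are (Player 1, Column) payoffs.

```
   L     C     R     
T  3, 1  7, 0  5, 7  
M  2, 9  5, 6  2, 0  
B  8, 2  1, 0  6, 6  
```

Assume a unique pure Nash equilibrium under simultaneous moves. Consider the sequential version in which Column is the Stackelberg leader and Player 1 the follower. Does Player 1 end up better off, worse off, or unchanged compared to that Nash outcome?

unchanged

Solve by backward induction (Column leads).
- L → Player 1 plays B (best of 3, 2, 8); Column gets 2.
- C → Player 1 plays T (best of 7, 5, 1); Column gets 0.
- R → Player 1 plays B (best of 5, 2, 6); Column gets 6.
Among 2, 0, 6, the best is 6 at R. Subgame-perfect outcome: (B, R) with payoffs (6, 6).
For the simultaneous game, intersect best replies.
Player 1's best replies: L→B; C→T; R→B.
Column's best replies: T→R; M→L; B→R.
Only (B, R) has each player best-responding; Nash payoffs (6, 6).
Player 1 earns 6 sequentially versus 6 at the Nash outcome: unchanged.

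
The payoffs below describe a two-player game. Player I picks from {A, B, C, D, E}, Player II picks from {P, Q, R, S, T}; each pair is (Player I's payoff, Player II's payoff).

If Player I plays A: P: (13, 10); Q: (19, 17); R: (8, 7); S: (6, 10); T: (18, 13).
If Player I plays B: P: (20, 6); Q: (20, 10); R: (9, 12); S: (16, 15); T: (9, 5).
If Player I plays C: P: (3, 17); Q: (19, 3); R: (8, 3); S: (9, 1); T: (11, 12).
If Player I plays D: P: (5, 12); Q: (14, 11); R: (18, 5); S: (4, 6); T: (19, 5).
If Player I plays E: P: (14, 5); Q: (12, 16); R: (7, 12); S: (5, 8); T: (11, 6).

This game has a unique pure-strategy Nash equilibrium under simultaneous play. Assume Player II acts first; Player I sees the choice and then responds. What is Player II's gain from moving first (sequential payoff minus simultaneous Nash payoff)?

Backward induction with Player II moving first.
- P → Player I plays B (best of 13, 20, 3, 5, 14); Player II gets 6.
- Q → Player I plays B (best of 19, 20, 19, 14, 12); Player II gets 10.
- R → Player I plays D (best of 8, 9, 8, 18, 7); Player II gets 5.
- S → Player I plays B (best of 6, 16, 9, 4, 5); Player II gets 15.
- T → Player I plays D (best of 18, 9, 11, 19, 11); Player II gets 5.
Among 6, 10, 5, 15, 5, the best is 15 at S. Subgame-perfect outcome: (B, S) with payoffs (16, 15).
Now find the simultaneous Nash equilibrium.
Player I's best replies: P→B; Q→B; R→D; S→B; T→D.
Player II's best replies: A→Q; B→S; C→P; D→P; E→Q.
The unique mutual best reply is (B, S), giving (16, 15).
Player II's commitment gain: 15 − 15 = 0.

0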